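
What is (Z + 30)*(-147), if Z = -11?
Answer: -2793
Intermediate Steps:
(Z + 30)*(-147) = (-11 + 30)*(-147) = 19*(-147) = -2793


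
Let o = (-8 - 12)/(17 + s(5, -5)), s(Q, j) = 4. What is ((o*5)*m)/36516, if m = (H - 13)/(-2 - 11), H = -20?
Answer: -275/830739 ≈ -0.00033103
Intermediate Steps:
m = 33/13 (m = (-20 - 13)/(-2 - 11) = -33/(-13) = -33*(-1/13) = 33/13 ≈ 2.5385)
o = -20/21 (o = (-8 - 12)/(17 + 4) = -20/21 ≈ -0.95238)
((o*5)*m)/36516 = (-20/21*5*(33/13))/36516 = -100/21*33/13*(1/36516) = -1100/91*1/36516 = -275/830739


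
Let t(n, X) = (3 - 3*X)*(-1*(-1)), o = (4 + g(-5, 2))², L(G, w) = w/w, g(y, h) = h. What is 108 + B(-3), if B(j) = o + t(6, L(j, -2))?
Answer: 144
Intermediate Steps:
L(G, w) = 1
o = 36 (o = (4 + 2)² = 6² = 36)
t(n, X) = 3 - 3*X (t(n, X) = (3 - 3*X)*1 = 3 - 3*X)
B(j) = 36 (B(j) = 36 + (3 - 3*1) = 36 + (3 - 3) = 36 + 0 = 36)
108 + B(-3) = 108 + 36 = 144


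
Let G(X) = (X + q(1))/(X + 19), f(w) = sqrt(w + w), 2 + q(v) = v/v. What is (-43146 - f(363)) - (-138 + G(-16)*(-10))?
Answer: -129194/3 - 11*sqrt(6) ≈ -43092.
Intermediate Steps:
q(v) = -1 (q(v) = -2 + v/v = -2 + 1 = -1)
f(w) = sqrt(2)*sqrt(w) (f(w) = sqrt(2*w) = sqrt(2)*sqrt(w))
G(X) = (-1 + X)/(19 + X) (G(X) = (X - 1)/(X + 19) = (-1 + X)/(19 + X))
(-43146 - f(363)) - (-138 + G(-16)*(-10)) = (-43146 - sqrt(2)*sqrt(363)) - (-138 + ((-1 - 16)/(19 - 16))*(-10)) = (-43146 - sqrt(2)*11*sqrt(3)) - (-138 + (-17/3)*(-10)) = (-43146 - 11*sqrt(6)) - (-138 + ((1/3)*(-17))*(-10)) = (-43146 - 11*sqrt(6)) - (-138 - 17/3*(-10)) = (-43146 - 11*sqrt(6)) - (-138 + 170/3) = (-43146 - 11*sqrt(6)) - 1*(-244/3) = (-43146 - 11*sqrt(6)) + 244/3 = -129194/3 - 11*sqrt(6)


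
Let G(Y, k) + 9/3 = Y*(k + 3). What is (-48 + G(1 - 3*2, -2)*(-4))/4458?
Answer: -8/2229 ≈ -0.0035891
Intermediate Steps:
G(Y, k) = -3 + Y*(3 + k) (G(Y, k) = -3 + Y*(k + 3) = -3 + Y*(3 + k))
(-48 + G(1 - 3*2, -2)*(-4))/4458 = (-48 + (-3 + 3*(1 - 3*2) + (1 - 3*2)*(-2))*(-4))/4458 = (-48 + (-3 + 3*(1 - 6) + (1 - 6)*(-2))*(-4))*(1/4458) = (-48 + (-3 + 3*(-5) - 5*(-2))*(-4))*(1/4458) = (-48 + (-3 - 15 + 10)*(-4))*(1/4458) = (-48 - 8*(-4))*(1/4458) = (-48 + 32)*(1/4458) = -16*1/4458 = -8/2229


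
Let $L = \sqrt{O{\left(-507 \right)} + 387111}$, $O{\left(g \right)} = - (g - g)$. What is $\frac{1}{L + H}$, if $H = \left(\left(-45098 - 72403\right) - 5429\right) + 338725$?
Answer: $\frac{215795}{46567094914} - \frac{\sqrt{387111}}{46567094914} \approx 4.6207 \cdot 10^{-6}$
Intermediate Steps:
$O{\left(g \right)} = 0$ ($O{\left(g \right)} = \left(-1\right) 0 = 0$)
$L = \sqrt{387111}$ ($L = \sqrt{0 + 387111} = \sqrt{387111} \approx 622.18$)
$H = 215795$ ($H = \left(\left(-45098 - 72403\right) - 5429\right) + 338725 = \left(-117501 - 5429\right) + 338725 = -122930 + 338725 = 215795$)
$\frac{1}{L + H} = \frac{1}{\sqrt{387111} + 215795} = \frac{1}{215795 + \sqrt{387111}}$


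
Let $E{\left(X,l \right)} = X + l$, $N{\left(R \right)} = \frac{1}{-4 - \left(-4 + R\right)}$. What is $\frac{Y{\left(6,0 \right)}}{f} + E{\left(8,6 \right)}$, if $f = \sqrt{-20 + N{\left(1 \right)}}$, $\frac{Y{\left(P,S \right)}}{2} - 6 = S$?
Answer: $14 - \frac{4 i \sqrt{21}}{7} \approx 14.0 - 2.6186 i$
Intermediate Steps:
$Y{\left(P,S \right)} = 12 + 2 S$
$N{\left(R \right)} = - \frac{1}{R}$ ($N{\left(R \right)} = \frac{1}{\left(-1\right) R} = - \frac{1}{R}$)
$f = i \sqrt{21}$ ($f = \sqrt{-20 - 1^{-1}} = \sqrt{-20 - 1} = \sqrt{-21} = i \sqrt{21} \approx 4.5826 i$)
$\frac{Y{\left(6,0 \right)}}{f} + E{\left(8,6 \right)} = \frac{12 + 2 \cdot 0}{i \sqrt{21}} + \left(8 + 6\right) = - \frac{i \sqrt{21}}{21} \left(12 + 0\right) + 14 = - \frac{i \sqrt{21}}{21} \cdot 12 + 14 = - \frac{4 i \sqrt{21}}{7} + 14 = 14 - \frac{4 i \sqrt{21}}{7}$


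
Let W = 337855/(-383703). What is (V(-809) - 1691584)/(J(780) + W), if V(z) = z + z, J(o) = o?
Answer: -649686687006/298950485 ≈ -2173.2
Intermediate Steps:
W = -337855/383703 (W = 337855*(-1/383703) = -337855/383703 ≈ -0.88051)
V(z) = 2*z
(V(-809) - 1691584)/(J(780) + W) = (2*(-809) - 1691584)/(780 - 337855/383703) = (-1618 - 1691584)/(298950485/383703) = -1693202*383703/298950485 = -649686687006/298950485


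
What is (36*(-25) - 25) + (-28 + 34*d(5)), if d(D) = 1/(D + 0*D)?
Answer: -4731/5 ≈ -946.20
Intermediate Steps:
d(D) = 1/D (d(D) = 1/(D + 0) = 1/D)
(36*(-25) - 25) + (-28 + 34*d(5)) = (36*(-25) - 25) + (-28 + 34/5) = (-900 - 25) + (-28 + 34*(⅕)) = -925 + (-28 + 34/5) = -925 - 106/5 = -4731/5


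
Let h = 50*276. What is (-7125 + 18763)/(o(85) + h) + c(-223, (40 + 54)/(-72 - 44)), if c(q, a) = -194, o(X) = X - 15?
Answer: -1339571/6935 ≈ -193.16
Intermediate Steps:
o(X) = -15 + X
h = 13800
(-7125 + 18763)/(o(85) + h) + c(-223, (40 + 54)/(-72 - 44)) = (-7125 + 18763)/((-15 + 85) + 13800) - 194 = 11638/(70 + 13800) - 194 = 11638/13870 - 194 = 11638*(1/13870) - 194 = 5819/6935 - 194 = -1339571/6935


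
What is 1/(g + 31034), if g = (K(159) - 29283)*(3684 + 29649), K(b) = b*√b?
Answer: -976059205/948225350990985394 - 5299947*√159/948225350990985394 ≈ -1.0998e-9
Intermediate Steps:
K(b) = b^(3/2)
g = -976090239 + 5299947*√159 (g = (159^(3/2) - 29283)*(3684 + 29649) = (159*√159 - 29283)*33333 = (-29283 + 159*√159)*33333 = -976090239 + 5299947*√159 ≈ -9.0926e+8)
1/(g + 31034) = 1/((-976090239 + 5299947*√159) + 31034) = 1/(-976059205 + 5299947*√159)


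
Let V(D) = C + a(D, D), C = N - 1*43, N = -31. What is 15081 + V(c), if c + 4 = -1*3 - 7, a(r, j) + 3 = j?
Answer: 14990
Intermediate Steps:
a(r, j) = -3 + j
c = -14 (c = -4 + (-1*3 - 7) = -4 + (-3 - 7) = -4 - 10 = -14)
C = -74 (C = -31 - 1*43 = -31 - 43 = -74)
V(D) = -77 + D (V(D) = -74 + (-3 + D) = -77 + D)
15081 + V(c) = 15081 + (-77 - 14) = 15081 - 91 = 14990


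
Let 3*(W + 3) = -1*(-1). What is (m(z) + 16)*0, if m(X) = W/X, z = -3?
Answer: 0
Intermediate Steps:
W = -8/3 (W = -3 + (-1*(-1))/3 = -3 + (⅓)*1 = -3 + ⅓ = -8/3 ≈ -2.6667)
m(X) = -8/(3*X)
(m(z) + 16)*0 = (-8/3/(-3) + 16)*0 = (-8/3*(-⅓) + 16)*0 = (8/9 + 16)*0 = (152/9)*0 = 0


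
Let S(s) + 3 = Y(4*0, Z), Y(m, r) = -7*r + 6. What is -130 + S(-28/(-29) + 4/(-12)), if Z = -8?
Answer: -71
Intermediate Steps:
Y(m, r) = 6 - 7*r
S(s) = 59 (S(s) = -3 + (6 - 7*(-8)) = -3 + (6 + 56) = -3 + 62 = 59)
-130 + S(-28/(-29) + 4/(-12)) = -130 + 59 = -71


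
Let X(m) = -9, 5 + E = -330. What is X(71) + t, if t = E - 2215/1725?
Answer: -119123/345 ≈ -345.28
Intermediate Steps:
E = -335 (E = -5 - 330 = -335)
t = -116018/345 (t = -335 - 2215/1725 = -335 - 2215*1/1725 = -335 - 443/345 = -116018/345 ≈ -336.28)
X(71) + t = -9 - 116018/345 = -119123/345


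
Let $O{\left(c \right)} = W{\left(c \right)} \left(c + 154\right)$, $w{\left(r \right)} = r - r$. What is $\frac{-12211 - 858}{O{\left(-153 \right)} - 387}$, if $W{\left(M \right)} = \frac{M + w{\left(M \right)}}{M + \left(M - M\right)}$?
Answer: $\frac{13069}{386} \approx 33.857$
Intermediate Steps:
$w{\left(r \right)} = 0$
$W{\left(M \right)} = 1$ ($W{\left(M \right)} = \frac{M + 0}{M + \left(M - M\right)} = \frac{M}{M + 0} = \frac{M}{M} = 1$)
$O{\left(c \right)} = 154 + c$ ($O{\left(c \right)} = 1 \left(c + 154\right) = 1 \left(154 + c\right) = 154 + c$)
$\frac{-12211 - 858}{O{\left(-153 \right)} - 387} = \frac{-12211 - 858}{\left(154 - 153\right) - 387} = - \frac{13069}{1 - 387} = - \frac{13069}{-386} = \left(-13069\right) \left(- \frac{1}{386}\right) = \frac{13069}{386}$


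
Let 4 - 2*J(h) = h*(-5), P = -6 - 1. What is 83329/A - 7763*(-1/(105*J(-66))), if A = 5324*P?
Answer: -245069617/91120260 ≈ -2.6895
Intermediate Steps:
P = -7
A = -37268 (A = 5324*(-7) = -37268)
J(h) = 2 + 5*h/2 (J(h) = 2 - h*(-5)/2 = 2 - (-5)*h/2 = 2 + 5*h/2)
83329/A - 7763*(-1/(105*J(-66))) = 83329/(-37268) - 7763*(-1/(105*(2 + (5/2)*(-66)))) = 83329*(-1/37268) - 7763*(-1/(105*(2 - 165))) = -83329/37268 - 7763/((-105*(-163))) = -83329/37268 - 7763/17115 = -83329/37268 - 7763*1/17115 = -83329/37268 - 1109/2445 = -245069617/91120260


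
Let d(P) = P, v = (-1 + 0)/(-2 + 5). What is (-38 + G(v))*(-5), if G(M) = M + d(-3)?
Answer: 620/3 ≈ 206.67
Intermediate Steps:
v = -1/3 ≈ -0.33333
G(M) = -3 + M (G(M) = M - 3 = -3 + M)
(-38 + G(v))*(-5) = (-38 + (-3 - 1/3))*(-5) = (-38 - 10/3)*(-5) = -124/3*(-5) = 620/3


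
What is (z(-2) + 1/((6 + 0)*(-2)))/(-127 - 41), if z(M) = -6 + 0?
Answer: 73/2016 ≈ 0.036210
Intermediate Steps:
z(M) = -6
(z(-2) + 1/((6 + 0)*(-2)))/(-127 - 41) = (-6 + 1/((6 + 0)*(-2)))/(-127 - 41) = (-6 + 1/(6*(-2)))/(-168) = (-6 + 1/(-12))*(-1/168) = (-6 - 1/12)*(-1/168) = -73/12*(-1/168) = 73/2016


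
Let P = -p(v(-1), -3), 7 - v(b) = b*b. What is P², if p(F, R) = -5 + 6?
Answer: 1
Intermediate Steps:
v(b) = 7 - b² (v(b) = 7 - b*b = 7 - b²)
p(F, R) = 1
P = -1 (P = -1*1 = -1)
P² = (-1)² = 1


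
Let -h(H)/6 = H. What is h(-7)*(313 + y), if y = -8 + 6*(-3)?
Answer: 12054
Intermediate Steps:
y = -26 (y = -8 - 18 = -26)
h(H) = -6*H
h(-7)*(313 + y) = (-6*(-7))*(313 - 26) = 42*287 = 12054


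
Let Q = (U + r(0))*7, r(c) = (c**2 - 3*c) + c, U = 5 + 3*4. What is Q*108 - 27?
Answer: 12825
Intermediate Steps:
U = 17 (U = 5 + 12 = 17)
r(c) = c**2 - 2*c
Q = 119 (Q = (17 + 0*(-2 + 0))*7 = (17 + 0*(-2))*7 = (17 + 0)*7 = 17*7 = 119)
Q*108 - 27 = 119*108 - 27 = 12852 - 27 = 12825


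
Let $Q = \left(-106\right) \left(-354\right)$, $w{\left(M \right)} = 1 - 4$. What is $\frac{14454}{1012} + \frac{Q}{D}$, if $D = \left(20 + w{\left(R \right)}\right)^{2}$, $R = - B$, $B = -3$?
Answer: $\frac{1915977}{13294} \approx 144.12$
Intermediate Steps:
$R = 3$ ($R = \left(-1\right) \left(-3\right) = 3$)
$w{\left(M \right)} = -3$
$Q = 37524$
$D = 289$ ($D = \left(20 - 3\right)^{2} = 17^{2} = 289$)
$\frac{14454}{1012} + \frac{Q}{D} = \frac{14454}{1012} + \frac{37524}{289} = 14454 \cdot \frac{1}{1012} + 37524 \cdot \frac{1}{289} = \frac{657}{46} + \frac{37524}{289} = \frac{1915977}{13294}$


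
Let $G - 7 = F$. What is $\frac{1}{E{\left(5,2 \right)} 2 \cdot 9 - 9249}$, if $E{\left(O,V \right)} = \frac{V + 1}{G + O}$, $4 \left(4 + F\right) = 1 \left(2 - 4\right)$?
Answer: $- \frac{5}{46209} \approx -0.0001082$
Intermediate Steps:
$F = - \frac{9}{2}$ ($F = -4 + \frac{1 \left(2 - 4\right)}{4} = -4 + \frac{1 \left(-2\right)}{4} = -4 + \frac{1}{4} \left(-2\right) = -4 - \frac{1}{2} = - \frac{9}{2} \approx -4.5$)
$G = \frac{5}{2}$ ($G = 7 - \frac{9}{2} = \frac{5}{2} \approx 2.5$)
$E{\left(O,V \right)} = \frac{1 + V}{\frac{5}{2} + O}$ ($E{\left(O,V \right)} = \frac{V + 1}{\frac{5}{2} + O} = \frac{1 + V}{\frac{5}{2} + O}$)
$\frac{1}{E{\left(5,2 \right)} 2 \cdot 9 - 9249} = \frac{1}{\frac{2 \left(1 + 2\right)}{5 + 2 \cdot 5} \cdot 2 \cdot 9 - 9249} = \frac{1}{2 \frac{1}{5 + 10} \cdot 3 \cdot 2 \cdot 9 - 9249} = \frac{1}{2 \cdot \frac{1}{15} \cdot 3 \cdot 2 \cdot 9 - 9249} = \frac{1}{\frac{2}{5} \cdot 2 \cdot 9 - 9249} = \frac{1}{\frac{4}{5} \cdot 9 - 9249} = \frac{1}{\frac{36}{5} - 9249} = \frac{1}{- \frac{46209}{5}} = - \frac{5}{46209}$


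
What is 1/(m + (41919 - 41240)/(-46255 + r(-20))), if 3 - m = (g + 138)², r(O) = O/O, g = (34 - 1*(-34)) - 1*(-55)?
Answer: -46254/3150730651 ≈ -1.4680e-5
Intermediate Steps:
g = 123 (g = (34 + 34) + 55 = 68 + 55 = 123)
r(O) = 1
m = -68118 (m = 3 - (123 + 138)² = 3 - 1*261² = 3 - 1*68121 = 3 - 68121 = -68118)
1/(m + (41919 - 41240)/(-46255 + r(-20))) = 1/(-68118 + (41919 - 41240)/(-46255 + 1)) = 1/(-68118 + 679/(-46254)) = 1/(-68118 + 679*(-1/46254)) = 1/(-68118 - 679/46254) = 1/(-3150730651/46254) = -46254/3150730651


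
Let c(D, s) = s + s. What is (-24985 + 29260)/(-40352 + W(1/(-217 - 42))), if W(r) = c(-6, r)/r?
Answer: -57/538 ≈ -0.10595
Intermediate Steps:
c(D, s) = 2*s
W(r) = 2 (W(r) = (2*r)/r = 2)
(-24985 + 29260)/(-40352 + W(1/(-217 - 42))) = (-24985 + 29260)/(-40352 + 2) = 4275/(-40350) = 4275*(-1/40350) = -57/538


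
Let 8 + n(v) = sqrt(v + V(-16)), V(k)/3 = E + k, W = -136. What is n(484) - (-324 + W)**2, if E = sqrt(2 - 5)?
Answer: -211608 + sqrt(436 + 3*I*sqrt(3)) ≈ -2.1159e+5 + 0.12442*I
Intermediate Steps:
E = I*sqrt(3) (E = sqrt(-3) = I*sqrt(3) ≈ 1.732*I)
V(k) = 3*k + 3*I*sqrt(3) (V(k) = 3*(I*sqrt(3) + k) = 3*(k + I*sqrt(3)) = 3*k + 3*I*sqrt(3))
n(v) = -8 + sqrt(-48 + v + 3*I*sqrt(3)) (n(v) = -8 + sqrt(v + (3*(-16) + 3*I*sqrt(3))) = -8 + sqrt(v + (-48 + 3*I*sqrt(3))) = -8 + sqrt(-48 + v + 3*I*sqrt(3)))
n(484) - (-324 + W)**2 = (-8 + sqrt(-48 + 484 + 3*I*sqrt(3))) - (-324 - 136)**2 = (-8 + sqrt(436 + 3*I*sqrt(3))) - 1*(-460)**2 = (-8 + sqrt(436 + 3*I*sqrt(3))) - 1*211600 = (-8 + sqrt(436 + 3*I*sqrt(3))) - 211600 = -211608 + sqrt(436 + 3*I*sqrt(3))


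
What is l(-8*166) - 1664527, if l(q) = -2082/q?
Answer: -1105244887/664 ≈ -1.6645e+6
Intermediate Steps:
l(-8*166) - 1664527 = -2082/((-8*166)) - 1664527 = -2082/(-1328) - 1664527 = -2082*(-1/1328) - 1664527 = 1041/664 - 1664527 = -1105244887/664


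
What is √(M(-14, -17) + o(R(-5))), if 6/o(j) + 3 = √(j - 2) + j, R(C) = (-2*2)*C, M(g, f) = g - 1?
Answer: √(-249 - 45*√2)/√(17 + 3*√2) ≈ 3.8363*I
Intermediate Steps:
M(g, f) = -1 + g
R(C) = -4*C
o(j) = 6/(-3 + j + √(-2 + j)) (o(j) = 6/(-3 + (√(j - 2) + j)) = 6/(-3 + (√(-2 + j) + j)) = 6/(-3 + (j + √(-2 + j))) = 6/(-3 + j + √(-2 + j)))
√(M(-14, -17) + o(R(-5))) = √((-1 - 14) + 6/(-3 - 4*(-5) + √(-2 - 4*(-5)))) = √(-15 + 6/(-3 + 20 + √(-2 + 20))) = √(-15 + 6/(-3 + 20 + √18)) = √(-15 + 6/(-3 + 20 + 3*√2)) = √(-15 + 6/(17 + 3*√2))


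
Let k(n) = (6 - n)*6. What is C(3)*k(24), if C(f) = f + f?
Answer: -648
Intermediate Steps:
C(f) = 2*f
k(n) = 36 - 6*n
C(3)*k(24) = (2*3)*(36 - 6*24) = 6*(36 - 144) = 6*(-108) = -648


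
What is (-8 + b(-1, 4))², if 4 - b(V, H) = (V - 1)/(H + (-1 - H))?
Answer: 36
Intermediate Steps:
b(V, H) = 3 + V (b(V, H) = 4 - (V - 1)/(H + (-1 - H)) = 4 - (-1 + V)/(-1) = 4 - (-1 + V)*(-1) = 4 - (1 - V) = 4 + (-1 + V) = 3 + V)
(-8 + b(-1, 4))² = (-8 + (3 - 1))² = (-8 + 2)² = (-6)² = 36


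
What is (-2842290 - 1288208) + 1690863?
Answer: -2439635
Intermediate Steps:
(-2842290 - 1288208) + 1690863 = -4130498 + 1690863 = -2439635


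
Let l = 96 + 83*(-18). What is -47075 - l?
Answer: -45677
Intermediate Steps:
l = -1398 (l = 96 - 1494 = -1398)
-47075 - l = -47075 - 1*(-1398) = -47075 + 1398 = -45677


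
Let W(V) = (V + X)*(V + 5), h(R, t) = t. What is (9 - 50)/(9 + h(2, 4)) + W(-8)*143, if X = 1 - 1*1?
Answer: 44575/13 ≈ 3428.8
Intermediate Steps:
X = 0 (X = 1 - 1 = 0)
W(V) = V*(5 + V) (W(V) = (V + 0)*(V + 5) = V*(5 + V))
(9 - 50)/(9 + h(2, 4)) + W(-8)*143 = (9 - 50)/(9 + 4) - 8*(5 - 8)*143 = -41/13 - 8*(-3)*143 = -41*1/13 + 24*143 = -41/13 + 3432 = 44575/13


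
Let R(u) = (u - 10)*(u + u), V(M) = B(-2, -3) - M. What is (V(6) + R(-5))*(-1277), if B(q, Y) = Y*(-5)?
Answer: -203043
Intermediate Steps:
B(q, Y) = -5*Y
V(M) = 15 - M (V(M) = -5*(-3) - M = 15 - M)
R(u) = 2*u*(-10 + u) (R(u) = (-10 + u)*(2*u) = 2*u*(-10 + u))
(V(6) + R(-5))*(-1277) = ((15 - 1*6) + 2*(-5)*(-10 - 5))*(-1277) = ((15 - 6) + 2*(-5)*(-15))*(-1277) = (9 + 150)*(-1277) = 159*(-1277) = -203043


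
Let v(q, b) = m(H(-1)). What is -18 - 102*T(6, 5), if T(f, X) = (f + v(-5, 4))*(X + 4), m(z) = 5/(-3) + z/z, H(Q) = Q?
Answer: -4914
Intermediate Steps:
m(z) = -2/3 (m(z) = 5*(-1/3) + 1 = -5/3 + 1 = -2/3)
v(q, b) = -2/3
T(f, X) = (4 + X)*(-2/3 + f) (T(f, X) = (f - 2/3)*(X + 4) = (-2/3 + f)*(4 + X) = (4 + X)*(-2/3 + f))
-18 - 102*T(6, 5) = -18 - 102*(-8/3 + 4*6 - 2/3*5 + 5*6) = -18 - 102*(-8/3 + 24 - 10/3 + 30) = -18 - 102*48 = -18 - 4896 = -4914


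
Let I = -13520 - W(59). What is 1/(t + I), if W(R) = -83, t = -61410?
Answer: -1/74847 ≈ -1.3361e-5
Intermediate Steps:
I = -13437 (I = -13520 - 1*(-83) = -13520 + 83 = -13437)
1/(t + I) = 1/(-61410 - 13437) = 1/(-74847) = -1/74847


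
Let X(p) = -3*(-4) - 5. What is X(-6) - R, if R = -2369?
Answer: 2376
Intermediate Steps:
X(p) = 7 (X(p) = 12 - 5 = 7)
X(-6) - R = 7 - 1*(-2369) = 7 + 2369 = 2376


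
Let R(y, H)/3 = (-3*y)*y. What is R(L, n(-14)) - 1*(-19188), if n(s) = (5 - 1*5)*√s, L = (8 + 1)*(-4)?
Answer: 7524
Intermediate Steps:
L = -36 (L = 9*(-4) = -36)
n(s) = 0 (n(s) = (5 - 5)*√s = 0*√s = 0)
R(y, H) = -9*y² (R(y, H) = 3*((-3*y)*y) = 3*(-3*y²) = -9*y²)
R(L, n(-14)) - 1*(-19188) = -9*(-36)² - 1*(-19188) = -9*1296 + 19188 = -11664 + 19188 = 7524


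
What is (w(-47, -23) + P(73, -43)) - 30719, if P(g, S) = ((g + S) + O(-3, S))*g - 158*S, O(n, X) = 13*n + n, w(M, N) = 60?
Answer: -24741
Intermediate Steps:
O(n, X) = 14*n
P(g, S) = -158*S + g*(-42 + S + g) (P(g, S) = ((g + S) + 14*(-3))*g - 158*S = ((S + g) - 42)*g - 158*S = (-42 + S + g)*g - 158*S = g*(-42 + S + g) - 158*S = -158*S + g*(-42 + S + g))
(w(-47, -23) + P(73, -43)) - 30719 = (60 + (73**2 - 158*(-43) - 42*73 - 43*73)) - 30719 = (60 + (5329 + 6794 - 3066 - 3139)) - 30719 = (60 + 5918) - 30719 = 5978 - 30719 = -24741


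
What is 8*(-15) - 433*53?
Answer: -23069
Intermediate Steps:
8*(-15) - 433*53 = -120 - 22949 = -23069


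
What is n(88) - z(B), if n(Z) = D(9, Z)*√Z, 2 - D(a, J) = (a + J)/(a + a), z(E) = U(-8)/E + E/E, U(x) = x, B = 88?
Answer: -10/11 - 61*√22/9 ≈ -32.700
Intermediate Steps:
z(E) = 1 - 8/E (z(E) = -8/E + E/E = -8/E + 1 = 1 - 8/E)
D(a, J) = 2 - (J + a)/(2*a) (D(a, J) = 2 - (a + J)/(a + a) = 2 - (J + a)/(2*a))
n(Z) = √Z*(3/2 - Z/18) (n(Z) = ((½)*(-Z + 3*9)/9)*√Z = ((½)*(⅑)*(-Z + 27))*√Z = ((½)*(⅑)*(27 - Z))*√Z = (3/2 - Z/18)*√Z = √Z*(3/2 - Z/18))
n(88) - z(B) = √88*(27 - 1*88)/18 - (-8 + 88)/88 = (2*√22)*(27 - 88)/18 - 80/88 = (1/18)*(2*√22)*(-61) - 1*10/11 = -61*√22/9 - 10/11 = -10/11 - 61*√22/9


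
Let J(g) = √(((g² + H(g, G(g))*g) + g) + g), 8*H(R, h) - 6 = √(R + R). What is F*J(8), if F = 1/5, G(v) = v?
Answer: 3*√10/5 ≈ 1.8974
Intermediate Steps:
H(R, h) = ¾ + √2*√R/8 (H(R, h) = ¾ + √(R + R)/8 = ¾ + √(2*R)/8 = ¾ + (√2*√R)/8 = ¾ + √2*√R/8)
J(g) = √(g² + 2*g + g*(¾ + √2*√g/8)) (J(g) = √(((g² + (¾ + √2*√g/8)*g) + g) + g) = √(((g² + g*(¾ + √2*√g/8)) + g) + g) = √((g + g² + g*(¾ + √2*√g/8)) + g) = √(g² + 2*g + g*(¾ + √2*√g/8)))
F = ⅕ ≈ 0.20000
F*J(8) = (√2*√(8*(22 + 8*8 + √2*√8))/4)/5 = (√2*√(8*(22 + 64 + √2*(2*√2)))/4)/5 = (√2*√(8*(22 + 64 + 4))/4)/5 = (√2*√(8*90)/4)/5 = (√2*√720/4)/5 = (√2*(12*√5)/4)/5 = (3*√10)/5 = 3*√10/5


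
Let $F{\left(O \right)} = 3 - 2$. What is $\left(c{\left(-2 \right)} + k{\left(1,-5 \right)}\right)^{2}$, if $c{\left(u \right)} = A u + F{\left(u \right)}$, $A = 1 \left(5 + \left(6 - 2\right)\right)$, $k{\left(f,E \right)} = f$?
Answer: $256$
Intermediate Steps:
$F{\left(O \right)} = 1$
$A = 9$ ($A = 1 \left(5 + \left(6 - 2\right)\right) = 1 \left(5 + 4\right) = 1 \cdot 9 = 9$)
$c{\left(u \right)} = 1 + 9 u$ ($c{\left(u \right)} = 9 u + 1 = 1 + 9 u$)
$\left(c{\left(-2 \right)} + k{\left(1,-5 \right)}\right)^{2} = \left(\left(1 + 9 \left(-2\right)\right) + 1\right)^{2} = \left(\left(1 - 18\right) + 1\right)^{2} = \left(-17 + 1\right)^{2} = \left(-16\right)^{2} = 256$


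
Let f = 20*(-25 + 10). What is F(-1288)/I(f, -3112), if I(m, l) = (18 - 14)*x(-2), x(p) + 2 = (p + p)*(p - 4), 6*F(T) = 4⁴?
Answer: 16/33 ≈ 0.48485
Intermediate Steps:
F(T) = 128/3 (F(T) = (⅙)*4⁴ = (⅙)*256 = 128/3)
f = -300 (f = 20*(-15) = -300)
x(p) = -2 + 2*p*(-4 + p) (x(p) = -2 + (p + p)*(p - 4) = -2 + (2*p)*(-4 + p) = -2 + 2*p*(-4 + p))
I(m, l) = 88 (I(m, l) = (18 - 14)*(-2 - 8*(-2) + 2*(-2)²) = 4*(-2 + 16 + 2*4) = 4*(-2 + 16 + 8) = 4*22 = 88)
F(-1288)/I(f, -3112) = (128/3)/88 = (128/3)*(1/88) = 16/33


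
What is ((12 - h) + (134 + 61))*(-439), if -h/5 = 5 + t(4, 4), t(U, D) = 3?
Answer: -108433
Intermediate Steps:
h = -40 (h = -5*(5 + 3) = -5*8 = -40)
((12 - h) + (134 + 61))*(-439) = ((12 - 1*(-40)) + (134 + 61))*(-439) = ((12 + 40) + 195)*(-439) = (52 + 195)*(-439) = 247*(-439) = -108433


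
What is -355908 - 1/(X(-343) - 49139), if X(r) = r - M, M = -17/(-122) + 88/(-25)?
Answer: -53710001180362/150909789 ≈ -3.5591e+5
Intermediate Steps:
M = -10311/3050 (M = -17*(-1/122) + 88*(-1/25) = 17/122 - 88/25 = -10311/3050 ≈ -3.3807)
X(r) = 10311/3050 + r (X(r) = r - 1*(-10311/3050) = r + 10311/3050 = 10311/3050 + r)
-355908 - 1/(X(-343) - 49139) = -355908 - 1/((10311/3050 - 343) - 49139) = -355908 - 1/(-1035839/3050 - 49139) = -355908 - 1/(-150909789/3050) = -355908 - 1*(-3050/150909789) = -355908 + 3050/150909789 = -53710001180362/150909789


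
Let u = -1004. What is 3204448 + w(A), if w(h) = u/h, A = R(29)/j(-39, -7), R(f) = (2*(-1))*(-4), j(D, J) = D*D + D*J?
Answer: 2979301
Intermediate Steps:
j(D, J) = D² + D*J
R(f) = 8 (R(f) = -2*(-4) = 8)
A = 4/897 (A = 8/((-39*(-39 - 7))) = 8/((-39*(-46))) = 8/1794 = 8*(1/1794) = 4/897 ≈ 0.0044593)
w(h) = -1004/h
3204448 + w(A) = 3204448 - 1004/4/897 = 3204448 - 1004*897/4 = 3204448 - 225147 = 2979301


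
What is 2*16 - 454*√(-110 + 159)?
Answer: -3146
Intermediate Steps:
2*16 - 454*√(-110 + 159) = 32 - 454*√49 = 32 - 454*7 = 32 - 3178 = -3146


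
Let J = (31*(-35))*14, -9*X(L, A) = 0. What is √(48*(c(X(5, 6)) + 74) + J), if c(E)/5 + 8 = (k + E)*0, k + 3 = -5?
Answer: I*√13558 ≈ 116.44*I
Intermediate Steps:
k = -8 (k = -3 - 5 = -8)
X(L, A) = 0 (X(L, A) = -⅑*0 = 0)
c(E) = -40 (c(E) = -40 + 5*((-8 + E)*0) = -40 + 5*0 = -40 + 0 = -40)
J = -15190 (J = -1085*14 = -15190)
√(48*(c(X(5, 6)) + 74) + J) = √(48*(-40 + 74) - 15190) = √(48*34 - 15190) = √(1632 - 15190) = √(-13558) = I*√13558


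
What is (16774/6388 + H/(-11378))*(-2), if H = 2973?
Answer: -42965762/9085333 ≈ -4.7291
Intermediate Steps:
(16774/6388 + H/(-11378))*(-2) = (16774/6388 + 2973/(-11378))*(-2) = (16774*(1/6388) + 2973*(-1/11378))*(-2) = (8387/3194 - 2973/11378)*(-2) = (21482881/9085333)*(-2) = -42965762/9085333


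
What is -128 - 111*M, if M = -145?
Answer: 15967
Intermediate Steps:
-128 - 111*M = -128 - 111*(-145) = -128 + 16095 = 15967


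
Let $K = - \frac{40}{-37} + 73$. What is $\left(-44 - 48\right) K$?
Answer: $- \frac{252172}{37} \approx -6815.5$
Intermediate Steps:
$K = \frac{2741}{37}$ ($K = \left(-40\right) \left(- \frac{1}{37}\right) + 73 = \frac{40}{37} + 73 = \frac{2741}{37} \approx 74.081$)
$\left(-44 - 48\right) K = \left(-44 - 48\right) \frac{2741}{37} = \left(-92\right) \frac{2741}{37} = - \frac{252172}{37}$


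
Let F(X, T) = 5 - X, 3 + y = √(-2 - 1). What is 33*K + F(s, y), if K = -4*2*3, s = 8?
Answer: -795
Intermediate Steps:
y = -3 + I*√3 (y = -3 + √(-2 - 1) = -3 + √(-3) = -3 + I*√3 ≈ -3.0 + 1.732*I)
K = -24 (K = -8*3 = -24)
33*K + F(s, y) = 33*(-24) + (5 - 1*8) = -792 + (5 - 8) = -792 - 3 = -795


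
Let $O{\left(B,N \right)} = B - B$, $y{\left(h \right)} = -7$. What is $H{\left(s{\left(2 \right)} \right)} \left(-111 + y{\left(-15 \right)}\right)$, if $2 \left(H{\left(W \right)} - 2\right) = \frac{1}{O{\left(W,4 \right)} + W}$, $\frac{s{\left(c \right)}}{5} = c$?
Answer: $- \frac{2419}{10} \approx -241.9$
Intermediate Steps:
$s{\left(c \right)} = 5 c$
$O{\left(B,N \right)} = 0$
$H{\left(W \right)} = 2 + \frac{1}{2 W}$ ($H{\left(W \right)} = 2 + \frac{1}{2 \left(0 + W\right)} = 2 + \frac{1}{2 W}$)
$H{\left(s{\left(2 \right)} \right)} \left(-111 + y{\left(-15 \right)}\right) = \left(2 + \frac{1}{2 \cdot 5 \cdot 2}\right) \left(-111 - 7\right) = \left(2 + \frac{1}{2 \cdot 10}\right) \left(-118\right) = \left(2 + \frac{1}{2} \cdot \frac{1}{10}\right) \left(-118\right) = \left(2 + \frac{1}{20}\right) \left(-118\right) = \frac{41}{20} \left(-118\right) = - \frac{2419}{10}$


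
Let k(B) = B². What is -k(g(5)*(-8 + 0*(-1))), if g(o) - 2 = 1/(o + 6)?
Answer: -33856/121 ≈ -279.80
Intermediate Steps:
g(o) = 2 + 1/(6 + o) (g(o) = 2 + 1/(o + 6) = 2 + 1/(6 + o))
-k(g(5)*(-8 + 0*(-1))) = -(((13 + 2*5)/(6 + 5))*(-8 + 0*(-1)))² = -(((13 + 10)/11)*(-8 + 0))² = -(((1/11)*23)*(-8))² = -((23/11)*(-8))² = -(-184/11)² = -1*33856/121 = -33856/121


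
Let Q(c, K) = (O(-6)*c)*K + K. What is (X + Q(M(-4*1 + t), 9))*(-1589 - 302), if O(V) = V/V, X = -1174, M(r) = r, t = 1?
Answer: 2254072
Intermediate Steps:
O(V) = 1
Q(c, K) = K + K*c (Q(c, K) = (1*c)*K + K = c*K + K = K*c + K = K + K*c)
(X + Q(M(-4*1 + t), 9))*(-1589 - 302) = (-1174 + 9*(1 + (-4*1 + 1)))*(-1589 - 302) = (-1174 + 9*(1 + (-4 + 1)))*(-1891) = (-1174 + 9*(1 - 3))*(-1891) = (-1174 + 9*(-2))*(-1891) = (-1174 - 18)*(-1891) = -1192*(-1891) = 2254072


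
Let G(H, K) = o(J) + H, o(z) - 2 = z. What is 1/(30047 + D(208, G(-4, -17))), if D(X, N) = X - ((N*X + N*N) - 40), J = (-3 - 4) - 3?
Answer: 1/32647 ≈ 3.0631e-5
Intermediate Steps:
J = -10 (J = -7 - 3 = -10)
o(z) = 2 + z
G(H, K) = -8 + H (G(H, K) = (2 - 10) + H = -8 + H)
D(X, N) = 40 + X - N² - N*X (D(X, N) = X - ((N*X + N²) - 40) = X - ((N² + N*X) - 40) = X - (-40 + N² + N*X) = X + (40 - N² - N*X) = 40 + X - N² - N*X)
1/(30047 + D(208, G(-4, -17))) = 1/(30047 + (40 + 208 - (-8 - 4)² - 1*(-8 - 4)*208)) = 1/(30047 + (40 + 208 - 1*(-12)² - 1*(-12)*208)) = 1/(30047 + (40 + 208 - 1*144 + 2496)) = 1/(30047 + (40 + 208 - 144 + 2496)) = 1/(30047 + 2600) = 1/32647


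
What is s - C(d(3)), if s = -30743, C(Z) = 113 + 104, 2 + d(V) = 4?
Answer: -30960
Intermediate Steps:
d(V) = 2 (d(V) = -2 + 4 = 2)
C(Z) = 217
s - C(d(3)) = -30743 - 1*217 = -30743 - 217 = -30960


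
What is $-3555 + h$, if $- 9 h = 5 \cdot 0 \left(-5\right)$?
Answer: $-3555$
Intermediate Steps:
$h = 0$ ($h = - \frac{5 \cdot 0 \left(-5\right)}{9} = - \frac{0 \left(-5\right)}{9} = \left(- \frac{1}{9}\right) 0 = 0$)
$-3555 + h = -3555 + 0 = -3555$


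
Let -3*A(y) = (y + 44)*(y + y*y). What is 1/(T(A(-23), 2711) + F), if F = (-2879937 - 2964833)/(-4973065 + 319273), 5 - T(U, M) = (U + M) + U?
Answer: 2326896/10190073073 ≈ 0.00022835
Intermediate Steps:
A(y) = -(44 + y)*(y + y**2)/3 (A(y) = -(y + 44)*(y + y*y)/3 = -(44 + y)*(y + y**2)/3)
T(U, M) = 5 - M - 2*U (T(U, M) = 5 - ((U + M) + U) = 5 - ((M + U) + U) = 5 - (M + 2*U) = 5 + (-M - 2*U) = 5 - M - 2*U)
F = 2922385/2326896 (F = -5844770/(-4653792) = -5844770*(-1/4653792) = 2922385/2326896 ≈ 1.2559)
1/(T(A(-23), 2711) + F) = 1/((5 - 1*2711 - (-2)*(-23)*(44 + (-23)**2 + 45*(-23))/3) + 2922385/2326896) = 1/((5 - 2711 - (-2)*(-23)*(44 + 529 - 1035)/3) + 2922385/2326896) = 1/((5 - 2711 - (-2)*(-23)*(-462)/3) + 2922385/2326896) = 1/((5 - 2711 - 2*(-3542)) + 2922385/2326896) = 1/((5 - 2711 + 7084) + 2922385/2326896) = 1/(4378 + 2922385/2326896) = 1/(10190073073/2326896) = 2326896/10190073073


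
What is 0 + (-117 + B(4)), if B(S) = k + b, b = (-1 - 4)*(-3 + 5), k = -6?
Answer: -133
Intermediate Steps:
b = -10 (b = -5*2 = -10)
B(S) = -16 (B(S) = -6 - 10 = -16)
0 + (-117 + B(4)) = 0 + (-117 - 16) = 0 - 133 = -133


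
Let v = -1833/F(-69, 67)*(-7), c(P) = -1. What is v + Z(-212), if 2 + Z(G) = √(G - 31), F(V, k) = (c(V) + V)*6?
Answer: -651/20 + 9*I*√3 ≈ -32.55 + 15.588*I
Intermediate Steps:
F(V, k) = -6 + 6*V (F(V, k) = (-1 + V)*6 = -6 + 6*V)
Z(G) = -2 + √(-31 + G) (Z(G) = -2 + √(G - 31) = -2 + √(-31 + G))
v = -611/20 (v = -1833/(-6 + 6*(-69))*(-7) = -1833/(-6 - 414)*(-7) = -1833/(-420)*(-7) = -1833*(-1/420)*(-7) = (611/140)*(-7) = -611/20 ≈ -30.550)
v + Z(-212) = -611/20 + (-2 + √(-31 - 212)) = -611/20 + (-2 + √(-243)) = -611/20 + (-2 + 9*I*√3) = -651/20 + 9*I*√3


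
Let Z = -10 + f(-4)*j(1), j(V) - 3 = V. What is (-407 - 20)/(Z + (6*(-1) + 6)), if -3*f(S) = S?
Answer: 183/2 ≈ 91.500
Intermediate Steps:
j(V) = 3 + V
f(S) = -S/3
Z = -14/3 (Z = -10 + (-⅓*(-4))*(3 + 1) = -10 + (4/3)*4 = -10 + 16/3 = -14/3 ≈ -4.6667)
(-407 - 20)/(Z + (6*(-1) + 6)) = (-407 - 20)/(-14/3 + (6*(-1) + 6)) = -427/(-14/3 + (-6 + 6)) = -427/(-14/3 + 0) = -427/(-14/3) = -427*(-3/14) = 183/2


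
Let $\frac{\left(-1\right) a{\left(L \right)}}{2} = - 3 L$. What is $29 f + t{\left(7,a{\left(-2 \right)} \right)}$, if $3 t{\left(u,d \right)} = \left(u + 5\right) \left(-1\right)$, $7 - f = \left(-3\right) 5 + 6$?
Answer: $460$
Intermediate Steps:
$a{\left(L \right)} = 6 L$ ($a{\left(L \right)} = - 2 \left(- 3 L\right) = 6 L$)
$f = 16$ ($f = 7 - \left(\left(-3\right) 5 + 6\right) = 7 - \left(-15 + 6\right) = 7 - -9 = 7 + 9 = 16$)
$t{\left(u,d \right)} = - \frac{5}{3} - \frac{u}{3}$ ($t{\left(u,d \right)} = \frac{\left(u + 5\right) \left(-1\right)}{3} = \frac{\left(5 + u\right) \left(-1\right)}{3} = \frac{-5 - u}{3} = - \frac{5}{3} - \frac{u}{3}$)
$29 f + t{\left(7,a{\left(-2 \right)} \right)} = 29 \cdot 16 - 4 = 464 - 4 = 460$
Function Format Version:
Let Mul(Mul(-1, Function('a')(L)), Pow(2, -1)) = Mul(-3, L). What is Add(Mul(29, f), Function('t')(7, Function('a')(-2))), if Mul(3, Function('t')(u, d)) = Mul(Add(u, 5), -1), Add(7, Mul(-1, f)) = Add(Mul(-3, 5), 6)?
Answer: 460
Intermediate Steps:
Function('a')(L) = Mul(6, L) (Function('a')(L) = Mul(-2, Mul(-3, L)) = Mul(6, L))
f = 16 (f = Add(7, Mul(-1, Add(Mul(-3, 5), 6))) = Add(7, Mul(-1, Add(-15, 6))) = Add(7, Mul(-1, -9)) = Add(7, 9) = 16)
Function('t')(u, d) = Add(Rational(-5, 3), Mul(Rational(-1, 3), u)) (Function('t')(u, d) = Mul(Rational(1, 3), Mul(Add(u, 5), -1)) = Mul(Rational(1, 3), Mul(Add(5, u), -1)) = Mul(Rational(1, 3), Add(-5, Mul(-1, u))) = Add(Rational(-5, 3), Mul(Rational(-1, 3), u)))
Add(Mul(29, f), Function('t')(7, Function('a')(-2))) = Add(Mul(29, 16), Add(Rational(-5, 3), Mul(Rational(-1, 3), 7))) = Add(464, Add(Rational(-5, 3), Rational(-7, 3))) = Add(464, -4) = 460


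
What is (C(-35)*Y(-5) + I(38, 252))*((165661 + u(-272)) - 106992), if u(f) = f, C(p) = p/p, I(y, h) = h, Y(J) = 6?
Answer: 15066426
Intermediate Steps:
C(p) = 1
(C(-35)*Y(-5) + I(38, 252))*((165661 + u(-272)) - 106992) = (1*6 + 252)*((165661 - 272) - 106992) = (6 + 252)*(165389 - 106992) = 258*58397 = 15066426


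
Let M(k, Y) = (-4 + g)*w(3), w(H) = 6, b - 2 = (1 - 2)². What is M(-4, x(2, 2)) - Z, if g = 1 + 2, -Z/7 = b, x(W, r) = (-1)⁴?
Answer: 15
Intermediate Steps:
b = 3 (b = 2 + (1 - 2)² = 2 + (-1)² = 2 + 1 = 3)
x(W, r) = 1
Z = -21 (Z = -7*3 = -21)
g = 3
M(k, Y) = -6 (M(k, Y) = (-4 + 3)*6 = -1*6 = -6)
M(-4, x(2, 2)) - Z = -6 - 1*(-21) = -6 + 21 = 15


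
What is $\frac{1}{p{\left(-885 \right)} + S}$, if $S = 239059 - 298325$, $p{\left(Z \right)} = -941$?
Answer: $- \frac{1}{60207} \approx -1.6609 \cdot 10^{-5}$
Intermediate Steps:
$S = -59266$ ($S = 239059 - 298325 = -59266$)
$\frac{1}{p{\left(-885 \right)} + S} = \frac{1}{-941 - 59266} = \frac{1}{-60207} = - \frac{1}{60207}$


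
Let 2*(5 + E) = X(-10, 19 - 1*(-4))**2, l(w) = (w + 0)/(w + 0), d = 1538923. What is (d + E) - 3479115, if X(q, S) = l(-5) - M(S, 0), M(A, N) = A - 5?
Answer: -3880105/2 ≈ -1.9401e+6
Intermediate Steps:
l(w) = 1 (l(w) = w/w = 1)
M(A, N) = -5 + A
X(q, S) = 6 - S (X(q, S) = 1 - (-5 + S) = 1 + (5 - S) = 6 - S)
E = 279/2 (E = -5 + (6 - (19 - 1*(-4)))**2/2 = -5 + (6 - (19 + 4))**2/2 = -5 + (6 - 1*23)**2/2 = -5 + (6 - 23)**2/2 = -5 + (1/2)*(-17)**2 = -5 + (1/2)*289 = -5 + 289/2 = 279/2 ≈ 139.50)
(d + E) - 3479115 = (1538923 + 279/2) - 3479115 = 3078125/2 - 3479115 = -3880105/2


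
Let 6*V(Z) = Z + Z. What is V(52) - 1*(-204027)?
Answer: 612133/3 ≈ 2.0404e+5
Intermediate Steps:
V(Z) = Z/3 (V(Z) = (Z + Z)/6 = (2*Z)/6 = Z/3)
V(52) - 1*(-204027) = (1/3)*52 - 1*(-204027) = 52/3 + 204027 = 612133/3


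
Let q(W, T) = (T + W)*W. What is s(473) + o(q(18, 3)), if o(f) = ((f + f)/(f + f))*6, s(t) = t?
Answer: 479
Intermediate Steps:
q(W, T) = W*(T + W)
o(f) = 6 (o(f) = ((2*f)/((2*f)))*6 = ((2*f)*(1/(2*f)))*6 = 1*6 = 6)
s(473) + o(q(18, 3)) = 473 + 6 = 479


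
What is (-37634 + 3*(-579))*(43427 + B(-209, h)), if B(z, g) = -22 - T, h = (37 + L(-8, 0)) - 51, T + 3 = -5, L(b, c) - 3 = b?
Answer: -1709213223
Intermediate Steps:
L(b, c) = 3 + b
T = -8 (T = -3 - 5 = -8)
h = -19 (h = (37 + (3 - 8)) - 51 = (37 - 5) - 51 = 32 - 51 = -19)
B(z, g) = -14 (B(z, g) = -22 - 1*(-8) = -22 + 8 = -14)
(-37634 + 3*(-579))*(43427 + B(-209, h)) = (-37634 + 3*(-579))*(43427 - 14) = (-37634 - 1737)*43413 = -39371*43413 = -1709213223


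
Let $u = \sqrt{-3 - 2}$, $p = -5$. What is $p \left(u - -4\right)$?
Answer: $-20 - 5 i \sqrt{5} \approx -20.0 - 11.18 i$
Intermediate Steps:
$u = i \sqrt{5}$ ($u = \sqrt{-5} = i \sqrt{5} \approx 2.2361 i$)
$p \left(u - -4\right) = - 5 \left(i \sqrt{5} - -4\right) = - 5 \left(i \sqrt{5} + 4\right) = - 5 \left(4 + i \sqrt{5}\right) = -20 - 5 i \sqrt{5}$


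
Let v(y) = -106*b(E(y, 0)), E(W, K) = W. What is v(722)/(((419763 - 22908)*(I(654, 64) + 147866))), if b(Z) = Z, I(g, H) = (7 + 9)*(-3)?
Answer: -38266/29331156195 ≈ -1.3046e-6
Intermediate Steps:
I(g, H) = -48 (I(g, H) = 16*(-3) = -48)
v(y) = -106*y
v(722)/(((419763 - 22908)*(I(654, 64) + 147866))) = (-106*722)/(((419763 - 22908)*(-48 + 147866))) = -76532/(396855*147818) = -76532/58662312390 = -76532*1/58662312390 = -38266/29331156195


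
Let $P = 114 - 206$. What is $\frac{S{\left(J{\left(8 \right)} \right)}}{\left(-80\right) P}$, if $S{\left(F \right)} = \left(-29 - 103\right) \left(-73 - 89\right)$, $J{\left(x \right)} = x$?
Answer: $\frac{2673}{920} \approx 2.9054$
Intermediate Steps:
$P = -92$
$S{\left(F \right)} = 21384$ ($S{\left(F \right)} = \left(-132\right) \left(-162\right) = 21384$)
$\frac{S{\left(J{\left(8 \right)} \right)}}{\left(-80\right) P} = \frac{21384}{\left(-80\right) \left(-92\right)} = \frac{21384}{7360} = 21384 \cdot \frac{1}{7360} = \frac{2673}{920}$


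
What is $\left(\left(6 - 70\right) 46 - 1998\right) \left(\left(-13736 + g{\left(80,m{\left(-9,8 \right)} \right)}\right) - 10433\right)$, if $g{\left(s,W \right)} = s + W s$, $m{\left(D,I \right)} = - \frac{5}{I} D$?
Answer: $116823938$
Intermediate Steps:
$m{\left(D,I \right)} = - \frac{5 D}{I}$
$\left(\left(6 - 70\right) 46 - 1998\right) \left(\left(-13736 + g{\left(80,m{\left(-9,8 \right)} \right)}\right) - 10433\right) = \left(\left(6 - 70\right) 46 - 1998\right) \left(\left(-13736 + 80 \left(1 - - \frac{45}{8}\right)\right) - 10433\right) = \left(\left(-64\right) 46 - 1998\right) \left(\left(-13736 + 80 \left(1 - \left(-45\right) \frac{1}{8}\right)\right) - 10433\right) = \left(-2944 - 1998\right) \left(\left(-13736 + 80 \left(1 + \frac{45}{8}\right)\right) - 10433\right) = - 4942 \left(\left(-13736 + 80 \cdot \frac{53}{8}\right) - 10433\right) = - 4942 \left(\left(-13736 + 530\right) - 10433\right) = - 4942 \left(-13206 - 10433\right) = \left(-4942\right) \left(-23639\right) = 116823938$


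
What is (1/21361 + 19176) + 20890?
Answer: 855849827/21361 ≈ 40066.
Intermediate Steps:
(1/21361 + 19176) + 20890 = 409618537/21361 + 20890 = 855849827/21361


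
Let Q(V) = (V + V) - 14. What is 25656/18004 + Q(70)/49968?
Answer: 17836771/12494776 ≈ 1.4275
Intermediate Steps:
Q(V) = -14 + 2*V (Q(V) = 2*V - 14 = -14 + 2*V)
25656/18004 + Q(70)/49968 = 25656/18004 + (-14 + 2*70)/49968 = 25656*(1/18004) + (-14 + 140)*(1/49968) = 6414/4501 + 126*(1/49968) = 6414/4501 + 7/2776 = 17836771/12494776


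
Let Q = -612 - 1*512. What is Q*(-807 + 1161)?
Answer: -397896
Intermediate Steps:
Q = -1124 (Q = -612 - 512 = -1124)
Q*(-807 + 1161) = -1124*(-807 + 1161) = -1124*354 = -397896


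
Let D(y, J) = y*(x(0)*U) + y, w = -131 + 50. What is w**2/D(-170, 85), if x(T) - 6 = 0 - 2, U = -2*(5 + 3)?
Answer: 729/1190 ≈ 0.61261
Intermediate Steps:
U = -16 (U = -2*8 = -16)
x(T) = 4 (x(T) = 6 + (0 - 2) = 6 - 2 = 4)
w = -81
D(y, J) = -63*y (D(y, J) = y*(4*(-16)) + y = y*(-64) + y = -64*y + y = -63*y)
w**2/D(-170, 85) = (-81)**2/((-63*(-170))) = 6561/10710 = 6561*(1/10710) = 729/1190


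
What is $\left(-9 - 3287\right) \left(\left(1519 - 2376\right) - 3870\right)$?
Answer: $15580192$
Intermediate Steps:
$\left(-9 - 3287\right) \left(\left(1519 - 2376\right) - 3870\right) = - 3296 \left(\left(1519 - 2376\right) - 3870\right) = - 3296 \left(-857 - 3870\right) = \left(-3296\right) \left(-4727\right) = 15580192$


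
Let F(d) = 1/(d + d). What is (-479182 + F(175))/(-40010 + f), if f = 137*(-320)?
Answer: 167713699/29347500 ≈ 5.7148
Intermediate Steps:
f = -43840
F(d) = 1/(2*d)
(-479182 + F(175))/(-40010 + f) = (-479182 + (½)/175)/(-40010 - 43840) = (-479182 + (½)*(1/175))/(-83850) = (-479182 + 1/350)*(-1/83850) = -167713699/350*(-1/83850) = 167713699/29347500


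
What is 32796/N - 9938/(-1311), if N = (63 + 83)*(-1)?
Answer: -20772304/95703 ≈ -217.05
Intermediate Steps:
N = -146 (N = 146*(-1) = -146)
32796/N - 9938/(-1311) = 32796/(-146) - 9938/(-1311) = 32796*(-1/146) - 9938*(-1/1311) = -16398/73 + 9938/1311 = -20772304/95703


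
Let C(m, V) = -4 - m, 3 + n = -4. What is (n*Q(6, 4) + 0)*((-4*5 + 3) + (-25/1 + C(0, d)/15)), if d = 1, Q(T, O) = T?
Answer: 8876/5 ≈ 1775.2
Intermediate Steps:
n = -7 (n = -3 - 4 = -7)
(n*Q(6, 4) + 0)*((-4*5 + 3) + (-25/1 + C(0, d)/15)) = (-7*6 + 0)*((-4*5 + 3) + (-25/1 + (-4 - 1*0)/15)) = (-42 + 0)*((-20 + 3) + (-25*1 + (-4 + 0)*(1/15))) = -42*(-17 + (-25 - 4*1/15)) = -42*(-17 + (-25 - 4/15)) = -42*(-17 - 379/15) = -42*(-634/15) = 8876/5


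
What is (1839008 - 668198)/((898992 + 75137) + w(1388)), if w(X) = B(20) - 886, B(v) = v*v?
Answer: 1170810/973643 ≈ 1.2025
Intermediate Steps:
B(v) = v²
w(X) = -486 (w(X) = 20² - 886 = 400 - 886 = -486)
(1839008 - 668198)/((898992 + 75137) + w(1388)) = (1839008 - 668198)/((898992 + 75137) - 486) = 1170810/(974129 - 486) = 1170810/973643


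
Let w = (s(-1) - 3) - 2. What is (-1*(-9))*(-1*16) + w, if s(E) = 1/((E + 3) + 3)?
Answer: -744/5 ≈ -148.80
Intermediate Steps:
s(E) = 1/(6 + E) (s(E) = 1/((3 + E) + 3) = 1/(6 + E))
w = -24/5 (w = (1/(6 - 1) - 3) - 2 = (1/5 - 3) - 2 = -14/5 - 2 = -24/5 ≈ -4.8000)
(-1*(-9))*(-1*16) + w = (-1*(-9))*(-1*16) - 24/5 = 9*(-16) - 24/5 = -144 - 24/5 = -744/5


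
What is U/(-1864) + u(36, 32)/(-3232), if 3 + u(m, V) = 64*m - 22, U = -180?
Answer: -458287/753056 ≈ -0.60857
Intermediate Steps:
u(m, V) = -25 + 64*m (u(m, V) = -3 + (64*m - 22) = -3 + (-22 + 64*m) = -25 + 64*m)
U/(-1864) + u(36, 32)/(-3232) = -180/(-1864) + (-25 + 64*36)/(-3232) = -180*(-1/1864) + (-25 + 2304)*(-1/3232) = 45/466 + 2279*(-1/3232) = 45/466 - 2279/3232 = -458287/753056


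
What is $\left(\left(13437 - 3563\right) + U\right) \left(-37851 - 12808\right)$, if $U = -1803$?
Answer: $-408868789$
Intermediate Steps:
$\left(\left(13437 - 3563\right) + U\right) \left(-37851 - 12808\right) = \left(\left(13437 - 3563\right) - 1803\right) \left(-37851 - 12808\right) = \left(\left(13437 - 3563\right) - 1803\right) \left(-50659\right) = \left(9874 - 1803\right) \left(-50659\right) = 8071 \left(-50659\right) = -408868789$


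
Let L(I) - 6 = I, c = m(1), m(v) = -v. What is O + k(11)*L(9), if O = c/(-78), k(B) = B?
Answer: 12871/78 ≈ 165.01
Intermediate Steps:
c = -1 (c = -1*1 = -1)
L(I) = 6 + I
O = 1/78 (O = -1/(-78) = -1*(-1/78) = 1/78 ≈ 0.012821)
O + k(11)*L(9) = 1/78 + 11*(6 + 9) = 1/78 + 11*15 = 1/78 + 165 = 12871/78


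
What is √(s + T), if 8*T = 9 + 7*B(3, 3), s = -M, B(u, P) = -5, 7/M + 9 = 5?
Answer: I*√6/2 ≈ 1.2247*I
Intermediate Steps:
M = -7/4 (M = 7/(-9 + 5) = 7/(-4) = 7*(-¼) = -7/4 ≈ -1.7500)
s = 7/4 (s = -1*(-7/4) = 7/4 ≈ 1.7500)
T = -13/4 (T = (9 + 7*(-5))/8 = (9 - 35)/8 = (⅛)*(-26) = -13/4 ≈ -3.2500)
√(s + T) = √(7/4 - 13/4) = √(-3/2) = I*√6/2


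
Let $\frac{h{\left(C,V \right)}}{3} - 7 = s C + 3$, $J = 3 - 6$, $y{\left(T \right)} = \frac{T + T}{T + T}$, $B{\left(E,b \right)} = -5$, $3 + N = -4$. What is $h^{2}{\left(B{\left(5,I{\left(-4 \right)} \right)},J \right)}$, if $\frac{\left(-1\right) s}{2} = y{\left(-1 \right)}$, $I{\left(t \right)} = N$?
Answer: $3600$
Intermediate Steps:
$N = -7$ ($N = -3 - 4 = -7$)
$I{\left(t \right)} = -7$
$y{\left(T \right)} = 1$ ($y{\left(T \right)} = \frac{2 T}{2 T} = 2 T \frac{1}{2 T} = 1$)
$J = -3$ ($J = 3 - 6 = -3$)
$s = -2$ ($s = \left(-2\right) 1 = -2$)
$h{\left(C,V \right)} = 30 - 6 C$ ($h{\left(C,V \right)} = 21 + 3 \left(- 2 C + 3\right) = 21 + 3 \left(3 - 2 C\right) = 21 - \left(-9 + 6 C\right) = 30 - 6 C$)
$h^{2}{\left(B{\left(5,I{\left(-4 \right)} \right)},J \right)} = \left(30 - -30\right)^{2} = \left(30 + 30\right)^{2} = 60^{2} = 3600$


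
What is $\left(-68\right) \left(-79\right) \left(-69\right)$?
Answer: $-370668$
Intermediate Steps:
$\left(-68\right) \left(-79\right) \left(-69\right) = 5372 \left(-69\right) = -370668$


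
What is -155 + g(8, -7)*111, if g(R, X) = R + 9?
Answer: 1732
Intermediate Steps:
g(R, X) = 9 + R
-155 + g(8, -7)*111 = -155 + (9 + 8)*111 = -155 + 17*111 = -155 + 1887 = 1732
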